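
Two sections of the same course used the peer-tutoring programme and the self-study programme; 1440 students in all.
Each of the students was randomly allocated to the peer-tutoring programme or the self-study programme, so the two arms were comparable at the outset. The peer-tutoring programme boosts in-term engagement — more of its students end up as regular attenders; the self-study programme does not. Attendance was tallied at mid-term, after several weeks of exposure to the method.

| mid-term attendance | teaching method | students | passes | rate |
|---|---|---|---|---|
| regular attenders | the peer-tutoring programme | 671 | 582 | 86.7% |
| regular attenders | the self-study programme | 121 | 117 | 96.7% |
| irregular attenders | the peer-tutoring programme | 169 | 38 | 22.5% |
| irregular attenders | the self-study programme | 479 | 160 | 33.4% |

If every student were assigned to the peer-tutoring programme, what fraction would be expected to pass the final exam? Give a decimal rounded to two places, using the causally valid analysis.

the self-study programme is higher inside every mid-term attendance stratum but the peer-tutoring programme is higher in aggregate. Whether to stratify depends on how mid-term attendance relates to the teaching method.
Mid-term attendance lies on the pathway teaching method → mid-term attendance → outcome, so adjusting for it blocks the indirect effect. For the total causal effect of teaching method, use the unadjusted pooled rates.
So P(outcome | do(the peer-tutoring programme)) is just the pooled rate for the peer-tutoring programme: 620/840 = 0.738.

0.74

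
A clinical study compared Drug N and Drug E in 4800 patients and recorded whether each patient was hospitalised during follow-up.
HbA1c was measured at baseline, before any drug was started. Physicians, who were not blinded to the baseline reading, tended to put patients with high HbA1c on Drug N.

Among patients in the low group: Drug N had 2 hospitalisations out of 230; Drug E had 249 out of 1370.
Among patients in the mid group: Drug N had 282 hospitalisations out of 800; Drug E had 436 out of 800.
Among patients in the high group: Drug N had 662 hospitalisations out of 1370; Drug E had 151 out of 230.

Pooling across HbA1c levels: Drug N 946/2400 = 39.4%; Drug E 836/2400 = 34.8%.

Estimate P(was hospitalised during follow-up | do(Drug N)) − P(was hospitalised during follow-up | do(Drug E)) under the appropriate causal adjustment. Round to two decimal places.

-0.18

The imbalance in HbA1c arose from how patients were allocated, not from anything the drug did; and HbA1c independently affects the outcome. The pooled gap is confounded — condition on HbA1c.
Adjusting over the population distribution of HbA1c: 0.333·(0.009−0.182) + 0.333·(0.352−0.545) + 0.333·(0.483−0.657) = -0.180.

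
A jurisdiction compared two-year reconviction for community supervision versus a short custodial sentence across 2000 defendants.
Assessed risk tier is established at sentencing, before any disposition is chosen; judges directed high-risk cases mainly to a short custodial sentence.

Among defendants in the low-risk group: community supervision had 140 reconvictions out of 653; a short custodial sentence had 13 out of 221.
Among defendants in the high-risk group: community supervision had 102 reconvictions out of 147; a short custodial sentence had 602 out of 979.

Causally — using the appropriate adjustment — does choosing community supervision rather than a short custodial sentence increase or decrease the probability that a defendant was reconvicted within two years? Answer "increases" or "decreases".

Within every assessed risk tier level a short custodial sentence has the lower rate, yet pooled community supervision does — Simpson's reversal.
Nothing the disposition does changes assessed risk tier; the imbalance is an allocation artefact. With assessed risk tier also predicting the outcome, the pooled figure is confounded, and the within-stratum comparison is the causal one.
Within each level — low-risk: 21.4% vs 5.9%; high-risk: 69.4% vs 61.5% — a short custodial sentence is lower every time.

increases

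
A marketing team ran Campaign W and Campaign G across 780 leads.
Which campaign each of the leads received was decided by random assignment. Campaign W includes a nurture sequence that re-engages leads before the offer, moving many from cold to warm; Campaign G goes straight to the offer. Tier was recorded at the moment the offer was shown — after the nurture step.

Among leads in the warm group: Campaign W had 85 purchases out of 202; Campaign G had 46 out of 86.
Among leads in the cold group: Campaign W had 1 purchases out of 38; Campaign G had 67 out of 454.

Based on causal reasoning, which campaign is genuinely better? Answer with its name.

Campaign W

Engagement tier here is a post-treatment variable shaped by the campaign; conditioning on it would introduce bias rather than remove it. The overall comparison is the causal one.
Pooled: Campaign W 35.8% vs Campaign G 20.9%; Campaign W is higher overall.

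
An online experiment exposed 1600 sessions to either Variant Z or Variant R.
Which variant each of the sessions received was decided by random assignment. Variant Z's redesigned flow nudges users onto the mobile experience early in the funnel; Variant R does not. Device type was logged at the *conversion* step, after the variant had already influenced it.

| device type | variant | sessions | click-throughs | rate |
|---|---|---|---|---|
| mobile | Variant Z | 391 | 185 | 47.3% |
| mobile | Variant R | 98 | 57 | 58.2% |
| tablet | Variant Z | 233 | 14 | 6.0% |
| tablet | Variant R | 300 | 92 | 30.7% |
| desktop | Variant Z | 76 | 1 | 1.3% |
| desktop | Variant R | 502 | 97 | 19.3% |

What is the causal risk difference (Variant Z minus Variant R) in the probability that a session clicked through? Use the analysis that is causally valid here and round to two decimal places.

Device type is recorded after the variant and is itself shifted by it — it sits on the causal path from variant to outcome. Conditioning on a mediator would strip out part of the effect we want; the pooled comparison gives the total causal effect.
The causal difference is the pooled difference: 0.286 − 0.273 = +0.012.

+0.01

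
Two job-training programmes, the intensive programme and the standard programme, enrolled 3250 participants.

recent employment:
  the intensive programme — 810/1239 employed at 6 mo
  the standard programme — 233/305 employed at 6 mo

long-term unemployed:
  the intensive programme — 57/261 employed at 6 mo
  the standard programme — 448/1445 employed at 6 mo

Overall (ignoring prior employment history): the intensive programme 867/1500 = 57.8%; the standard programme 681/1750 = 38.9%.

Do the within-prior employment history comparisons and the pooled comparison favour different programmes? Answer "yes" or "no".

Within each prior employment history level (recent employment 65.4% vs 76.4%; long-term unemployed 21.8% vs 31.0%), the standard programme has the higher rate every time. Pooled: 57.8% vs 38.9% — the intensive programme has the higher rate overall. The two comparisons disagree.

yes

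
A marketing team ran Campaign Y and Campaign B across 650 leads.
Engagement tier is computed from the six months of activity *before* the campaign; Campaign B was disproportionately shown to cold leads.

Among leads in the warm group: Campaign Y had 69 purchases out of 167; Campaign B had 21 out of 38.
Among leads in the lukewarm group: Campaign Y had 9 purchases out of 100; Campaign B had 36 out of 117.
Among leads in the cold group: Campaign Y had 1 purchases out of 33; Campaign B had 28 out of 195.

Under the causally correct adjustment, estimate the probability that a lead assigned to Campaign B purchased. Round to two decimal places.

0.33

Engagement tier satisfies the back-door criterion: it is not a descendant of the campaign, and it blocks the spurious path from campaign to outcome. Adjusting for it (i.e., using the within-engagement tier rates) gives the causal effect.
Standardising Campaign B to the population engagement tier mix: 0.315·21/38 + 0.334·36/117 + 0.351·28/195 = 0.327.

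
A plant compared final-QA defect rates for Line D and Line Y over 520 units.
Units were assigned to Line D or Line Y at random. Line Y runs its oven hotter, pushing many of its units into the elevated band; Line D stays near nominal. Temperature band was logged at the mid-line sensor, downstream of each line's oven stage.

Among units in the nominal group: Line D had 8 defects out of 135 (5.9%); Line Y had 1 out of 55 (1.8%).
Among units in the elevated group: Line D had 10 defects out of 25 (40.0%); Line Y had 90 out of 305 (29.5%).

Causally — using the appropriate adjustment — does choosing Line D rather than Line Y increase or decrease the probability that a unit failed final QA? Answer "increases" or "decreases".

decreases

In-process temperature band here is a post-treatment variable shaped by the line; conditioning on it would introduce bias rather than remove it. The overall comparison is the causal one.
Pooled: Line D 11.2% vs Line Y 25.3%; Line D is lower overall.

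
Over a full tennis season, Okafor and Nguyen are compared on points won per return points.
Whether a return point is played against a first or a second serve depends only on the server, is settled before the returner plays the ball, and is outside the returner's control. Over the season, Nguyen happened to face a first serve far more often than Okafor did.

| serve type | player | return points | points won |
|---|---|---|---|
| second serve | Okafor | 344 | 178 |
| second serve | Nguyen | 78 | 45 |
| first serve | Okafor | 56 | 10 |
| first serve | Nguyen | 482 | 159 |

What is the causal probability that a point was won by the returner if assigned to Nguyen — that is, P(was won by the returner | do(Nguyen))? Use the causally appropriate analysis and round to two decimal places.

0.44

Serve type is set before the player has any effect — it is not caused by the player — and it independently drives the outcome. That makes it a confounder, so the causal comparison is within serve type levels.
Standardising Nguyen to the population serve type mix: 0.440·45/78 + 0.560·159/482 = 0.438.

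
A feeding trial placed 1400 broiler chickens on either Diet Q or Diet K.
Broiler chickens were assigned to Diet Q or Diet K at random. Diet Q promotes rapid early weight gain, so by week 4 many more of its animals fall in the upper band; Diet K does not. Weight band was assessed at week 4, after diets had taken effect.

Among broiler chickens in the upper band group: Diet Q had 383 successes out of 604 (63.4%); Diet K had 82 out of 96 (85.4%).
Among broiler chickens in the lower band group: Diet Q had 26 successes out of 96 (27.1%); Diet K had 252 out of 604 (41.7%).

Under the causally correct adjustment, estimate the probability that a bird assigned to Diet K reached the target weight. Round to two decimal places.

0.48

Week-4 weight band here is a post-treatment variable shaped by the diet; conditioning on it would introduce bias rather than remove it. The overall comparison is the causal one.
So P(outcome | do(Diet K)) is just the pooled rate for Diet K: 334/700 = 0.477.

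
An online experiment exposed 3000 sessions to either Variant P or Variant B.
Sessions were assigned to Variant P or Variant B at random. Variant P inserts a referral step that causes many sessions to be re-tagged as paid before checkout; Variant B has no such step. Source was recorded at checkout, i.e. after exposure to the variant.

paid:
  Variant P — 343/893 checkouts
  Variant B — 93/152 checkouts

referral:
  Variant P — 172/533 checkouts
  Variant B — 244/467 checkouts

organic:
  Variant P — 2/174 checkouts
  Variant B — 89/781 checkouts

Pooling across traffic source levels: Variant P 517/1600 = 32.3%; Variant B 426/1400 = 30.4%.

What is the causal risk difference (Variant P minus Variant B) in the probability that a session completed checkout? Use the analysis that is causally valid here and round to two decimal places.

Within every traffic source level Variant B has the higher rate, yet pooled Variant P does — Simpson's reversal.
Traffic source is downstream of the variant. One should not condition on a consequence of treatment, so the overall rates are the right comparison.
The causal difference is the pooled difference: 0.323 − 0.304 = +0.019.

+0.02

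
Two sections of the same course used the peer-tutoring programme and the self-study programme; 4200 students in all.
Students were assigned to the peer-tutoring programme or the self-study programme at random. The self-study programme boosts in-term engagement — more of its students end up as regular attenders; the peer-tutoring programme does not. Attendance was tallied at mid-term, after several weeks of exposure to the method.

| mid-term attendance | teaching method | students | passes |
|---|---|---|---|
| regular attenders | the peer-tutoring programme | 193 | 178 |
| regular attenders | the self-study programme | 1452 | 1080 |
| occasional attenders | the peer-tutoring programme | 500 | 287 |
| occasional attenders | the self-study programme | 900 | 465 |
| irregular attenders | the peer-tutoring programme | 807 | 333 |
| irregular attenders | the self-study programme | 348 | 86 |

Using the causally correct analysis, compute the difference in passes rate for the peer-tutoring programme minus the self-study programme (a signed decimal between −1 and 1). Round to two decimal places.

-0.07

Stratifying would compare teaching methods among students the teaching methods themselves sorted into mid-term attendance groups — a form of selection on an intermediate. The unconditioned pooled rates give the total causal effect.
The causal difference is the pooled difference: 0.532 − 0.604 = -0.072.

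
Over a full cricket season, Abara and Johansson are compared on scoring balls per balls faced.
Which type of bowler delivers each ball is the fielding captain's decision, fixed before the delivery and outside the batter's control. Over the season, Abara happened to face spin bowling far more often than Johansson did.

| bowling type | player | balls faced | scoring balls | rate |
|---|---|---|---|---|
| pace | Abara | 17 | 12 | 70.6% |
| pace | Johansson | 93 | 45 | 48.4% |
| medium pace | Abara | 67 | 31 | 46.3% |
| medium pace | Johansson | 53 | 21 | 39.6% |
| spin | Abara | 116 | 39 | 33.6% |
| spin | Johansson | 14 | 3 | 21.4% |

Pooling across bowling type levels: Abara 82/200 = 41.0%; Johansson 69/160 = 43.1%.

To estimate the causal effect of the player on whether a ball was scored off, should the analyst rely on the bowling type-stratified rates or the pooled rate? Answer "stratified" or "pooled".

stratified

Abara is higher inside every bowling type stratum but Johansson is higher in aggregate. Whether to stratify depends on how bowling type relates to the player.
Bowling type satisfies the back-door criterion: it is not a descendant of the player, and it blocks the spurious path from player to outcome. Adjusting for it (i.e., using the within-bowling type rates) gives the causal effect.
Within each level — pace: 70.6% vs 48.4%; medium pace: 46.3% vs 39.6%; spin: 33.6% vs 21.4% — Abara is higher every time.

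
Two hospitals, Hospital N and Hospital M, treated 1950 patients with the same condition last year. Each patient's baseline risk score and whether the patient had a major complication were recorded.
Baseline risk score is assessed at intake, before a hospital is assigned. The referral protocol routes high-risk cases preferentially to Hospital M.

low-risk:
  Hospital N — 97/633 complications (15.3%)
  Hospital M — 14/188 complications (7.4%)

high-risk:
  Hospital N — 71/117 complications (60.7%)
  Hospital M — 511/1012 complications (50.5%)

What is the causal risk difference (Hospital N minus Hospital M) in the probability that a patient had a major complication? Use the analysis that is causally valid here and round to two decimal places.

+0.09

Baseline risk score satisfies the back-door criterion: it is not a descendant of the hospital, and it blocks the spurious path from hospital to outcome. Adjusting for it (i.e., using the within-baseline risk score rates) gives the causal effect.
Adjusting over the population distribution of baseline risk score: 0.421·(0.153−0.074) + 0.579·(0.607−0.505) = +0.092.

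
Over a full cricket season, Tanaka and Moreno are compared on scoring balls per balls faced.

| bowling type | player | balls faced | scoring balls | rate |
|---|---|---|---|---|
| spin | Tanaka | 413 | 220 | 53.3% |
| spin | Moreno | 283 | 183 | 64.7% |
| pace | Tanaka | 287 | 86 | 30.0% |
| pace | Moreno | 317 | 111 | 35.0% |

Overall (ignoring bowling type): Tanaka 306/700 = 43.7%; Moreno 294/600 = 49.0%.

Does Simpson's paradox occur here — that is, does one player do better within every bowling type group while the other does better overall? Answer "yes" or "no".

Within each bowling type level (spin 53.3% vs 64.7%; pace 30.0% vs 35.0%), Moreno has the higher rate every time. Pooled: 43.7% vs 49.0% — Moreno has the higher rate overall. They agree.

no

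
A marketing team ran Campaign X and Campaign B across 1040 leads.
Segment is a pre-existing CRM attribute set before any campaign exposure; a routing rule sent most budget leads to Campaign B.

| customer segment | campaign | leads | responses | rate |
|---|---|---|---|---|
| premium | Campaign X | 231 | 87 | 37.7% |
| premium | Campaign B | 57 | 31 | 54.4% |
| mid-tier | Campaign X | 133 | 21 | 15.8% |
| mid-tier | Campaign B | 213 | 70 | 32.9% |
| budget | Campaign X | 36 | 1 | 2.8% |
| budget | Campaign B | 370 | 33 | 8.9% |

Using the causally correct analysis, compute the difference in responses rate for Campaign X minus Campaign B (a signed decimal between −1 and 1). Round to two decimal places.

-0.13

Within every customer segment level Campaign B has the higher rate, yet pooled Campaign X does — Simpson's reversal.
Customer segment satisfies the back-door criterion: it is not a descendant of the campaign, and it blocks the spurious path from campaign to outcome. Adjusting for it (i.e., using the within-customer segment rates) gives the causal effect.
Adjusting over the population distribution of customer segment: 0.277·(0.377−0.544) + 0.333·(0.158−0.329) + 0.390·(0.028−0.089) = -0.127.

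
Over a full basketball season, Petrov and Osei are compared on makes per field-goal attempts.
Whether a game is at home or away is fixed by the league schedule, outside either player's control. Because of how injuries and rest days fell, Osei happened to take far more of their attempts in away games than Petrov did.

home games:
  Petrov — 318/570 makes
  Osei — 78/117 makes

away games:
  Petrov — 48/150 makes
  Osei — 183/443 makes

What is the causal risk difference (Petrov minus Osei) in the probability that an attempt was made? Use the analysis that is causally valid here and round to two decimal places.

-0.10

The stratified and pooled comparisons disagree (Osei wins within each game venue; Petrov wins overall), so the answer turns on the causal role of game venue.
Game venue satisfies the back-door criterion: it is not a descendant of the player, and it blocks the spurious path from player to outcome. Adjusting for it (i.e., using the within-game venue rates) gives the causal effect.
Adjusting over the population distribution of game venue: 0.537·(0.558−0.667) + 0.463·(0.320−0.413) = -0.102.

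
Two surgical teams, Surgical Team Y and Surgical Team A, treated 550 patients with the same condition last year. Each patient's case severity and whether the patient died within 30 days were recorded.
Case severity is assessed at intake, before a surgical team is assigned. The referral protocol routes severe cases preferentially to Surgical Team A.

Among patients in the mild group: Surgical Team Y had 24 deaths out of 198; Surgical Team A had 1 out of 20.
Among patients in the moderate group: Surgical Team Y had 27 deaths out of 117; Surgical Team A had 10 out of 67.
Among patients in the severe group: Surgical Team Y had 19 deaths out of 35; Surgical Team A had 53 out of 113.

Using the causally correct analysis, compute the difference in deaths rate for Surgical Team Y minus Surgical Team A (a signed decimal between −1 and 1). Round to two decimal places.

+0.08

Case severity satisfies the back-door criterion: it is not a descendant of the surgical team, and it blocks the spurious path from surgical team to outcome. Adjusting for it (i.e., using the within-case severity rates) gives the causal effect.
Adjusting over the population distribution of case severity: 0.396·(0.121−0.050) + 0.335·(0.231−0.149) + 0.269·(0.543−0.469) = +0.075.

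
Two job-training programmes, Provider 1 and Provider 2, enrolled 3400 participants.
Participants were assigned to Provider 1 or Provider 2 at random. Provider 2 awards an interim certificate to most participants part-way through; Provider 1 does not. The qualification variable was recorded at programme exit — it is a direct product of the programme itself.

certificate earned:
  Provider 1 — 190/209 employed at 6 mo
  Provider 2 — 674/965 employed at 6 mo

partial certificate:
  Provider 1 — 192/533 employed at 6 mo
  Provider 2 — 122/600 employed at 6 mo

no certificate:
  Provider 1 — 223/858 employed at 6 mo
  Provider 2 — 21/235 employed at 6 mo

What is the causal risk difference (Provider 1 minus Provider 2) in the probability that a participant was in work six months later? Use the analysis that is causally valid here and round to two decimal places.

-0.08

Stratifying would compare programmes among participants the programmes themselves sorted into qualification attained during the programme groups — a form of selection on an intermediate. The unconditioned pooled rates give the total causal effect.
The causal difference is the pooled difference: 0.378 − 0.454 = -0.076.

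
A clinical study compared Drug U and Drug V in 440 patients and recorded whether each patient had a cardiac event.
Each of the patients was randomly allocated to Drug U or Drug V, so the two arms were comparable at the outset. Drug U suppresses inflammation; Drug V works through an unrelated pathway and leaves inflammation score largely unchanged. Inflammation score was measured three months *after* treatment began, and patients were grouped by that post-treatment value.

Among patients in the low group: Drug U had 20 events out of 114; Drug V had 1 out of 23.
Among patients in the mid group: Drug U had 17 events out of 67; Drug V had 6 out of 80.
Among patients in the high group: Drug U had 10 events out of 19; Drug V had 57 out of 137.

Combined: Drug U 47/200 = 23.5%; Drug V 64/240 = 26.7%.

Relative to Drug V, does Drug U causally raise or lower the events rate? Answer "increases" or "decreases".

decreases

The inflammation score-specific comparison favours Drug V throughout, but the pooled figures favour Drug U. The question is whether to condition on inflammation score.
Because the drug influences inflammation score, inflammation score is a post-treatment mediator, not a confounder. Stratifying on it would bias the estimate; the causal effect is the crude pooled difference.
Pooled: Drug U 23.5% vs Drug V 26.7%; Drug U is lower overall.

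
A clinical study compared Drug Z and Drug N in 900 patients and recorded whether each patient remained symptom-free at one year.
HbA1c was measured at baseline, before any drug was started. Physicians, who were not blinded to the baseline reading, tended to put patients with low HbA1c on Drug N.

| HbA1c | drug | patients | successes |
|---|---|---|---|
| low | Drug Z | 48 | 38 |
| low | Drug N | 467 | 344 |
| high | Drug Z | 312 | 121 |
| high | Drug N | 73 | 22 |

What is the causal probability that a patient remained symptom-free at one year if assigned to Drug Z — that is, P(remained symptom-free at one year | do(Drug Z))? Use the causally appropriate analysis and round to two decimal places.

0.62

The imbalance in HbA1c arose from how patients were allocated, not from anything the drug did; and HbA1c independently affects the outcome. The pooled gap is confounded — condition on HbA1c.
Standardising Drug Z to the population HbA1c mix: 0.572·38/48 + 0.428·121/312 = 0.619.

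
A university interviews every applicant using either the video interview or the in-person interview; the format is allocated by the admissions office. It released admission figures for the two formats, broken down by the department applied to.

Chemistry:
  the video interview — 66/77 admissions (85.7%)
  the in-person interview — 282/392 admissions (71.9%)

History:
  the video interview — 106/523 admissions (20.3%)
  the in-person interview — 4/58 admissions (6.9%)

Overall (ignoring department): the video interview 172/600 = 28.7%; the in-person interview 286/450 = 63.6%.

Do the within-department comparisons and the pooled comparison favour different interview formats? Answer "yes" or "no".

yes

Within each department level (Chemistry 85.7% vs 71.9%; History 20.3% vs 6.9%), the video interview has the higher rate every time. Pooled: 28.7% vs 63.6% — the in-person interview has the higher rate overall. The two comparisons disagree.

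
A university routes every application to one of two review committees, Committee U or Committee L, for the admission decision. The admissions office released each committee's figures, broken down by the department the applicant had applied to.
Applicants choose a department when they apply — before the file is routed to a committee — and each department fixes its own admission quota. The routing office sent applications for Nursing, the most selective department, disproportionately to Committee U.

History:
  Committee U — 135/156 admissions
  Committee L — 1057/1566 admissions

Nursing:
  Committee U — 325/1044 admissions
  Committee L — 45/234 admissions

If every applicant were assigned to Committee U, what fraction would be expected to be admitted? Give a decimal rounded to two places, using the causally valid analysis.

0.63

The department-specific comparison favours Committee U throughout, but the pooled figures favour Committee L. The question is whether to condition on department.
The imbalance in department arose from how applicants were allocated, not from anything the review committee did; and department independently affects the outcome. The pooled gap is confounded — condition on department.
Standardising Committee U to the population department mix: 0.574·135/156 + 0.426·325/1044 = 0.629.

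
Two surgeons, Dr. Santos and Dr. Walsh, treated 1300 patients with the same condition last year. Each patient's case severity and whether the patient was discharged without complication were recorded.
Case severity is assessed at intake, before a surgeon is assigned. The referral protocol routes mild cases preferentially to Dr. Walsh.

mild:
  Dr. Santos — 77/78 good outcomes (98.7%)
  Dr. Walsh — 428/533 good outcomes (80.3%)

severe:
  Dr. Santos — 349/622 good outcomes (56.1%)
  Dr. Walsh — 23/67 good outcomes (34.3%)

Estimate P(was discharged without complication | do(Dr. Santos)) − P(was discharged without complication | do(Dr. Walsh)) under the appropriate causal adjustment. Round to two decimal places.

The stratified and pooled comparisons disagree (Dr. Santos wins within each case severity; Dr. Walsh wins overall), so the answer turns on the causal role of case severity.
Since case severity is a pre-existing factor (not a product of the surgeon) and it affects the outcome on its own, it is a confounder. The stratified rates, not the pooled rate, identify the causal effect.
Adjusting over the population distribution of case severity: 0.470·(0.987−0.803) + 0.530·(0.561−0.343) = +0.202.

+0.20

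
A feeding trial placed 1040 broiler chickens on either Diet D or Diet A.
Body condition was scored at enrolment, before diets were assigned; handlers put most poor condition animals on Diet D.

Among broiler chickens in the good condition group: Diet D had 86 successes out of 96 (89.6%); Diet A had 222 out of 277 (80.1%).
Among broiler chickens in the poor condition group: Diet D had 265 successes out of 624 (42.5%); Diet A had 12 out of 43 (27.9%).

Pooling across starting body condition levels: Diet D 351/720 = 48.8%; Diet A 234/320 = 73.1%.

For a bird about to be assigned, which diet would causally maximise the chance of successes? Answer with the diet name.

Diet D

Nothing the diet does changes starting body condition; the imbalance is an allocation artefact. With starting body condition also predicting the outcome, the pooled figure is confounded, and the within-stratum comparison is the causal one.
Within each level — good condition: 89.6% vs 80.1%; poor condition: 42.5% vs 27.9% — Diet D is higher every time.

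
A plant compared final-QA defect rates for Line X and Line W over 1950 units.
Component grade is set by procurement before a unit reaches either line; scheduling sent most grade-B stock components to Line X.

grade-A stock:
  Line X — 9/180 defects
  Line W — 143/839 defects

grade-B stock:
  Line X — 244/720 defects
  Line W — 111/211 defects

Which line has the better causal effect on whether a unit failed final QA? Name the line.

Line X is lower inside every component grade stratum but Line W is lower in aggregate. Whether to stratify depends on how component grade relates to the line.
Nothing the line does changes component grade; the imbalance is an allocation artefact. With component grade also predicting the outcome, the pooled figure is confounded, and the within-stratum comparison is the causal one.
Within each level — grade-A stock: 5.0% vs 17.0%; grade-B stock: 33.9% vs 52.6% — Line X is lower every time.

Line X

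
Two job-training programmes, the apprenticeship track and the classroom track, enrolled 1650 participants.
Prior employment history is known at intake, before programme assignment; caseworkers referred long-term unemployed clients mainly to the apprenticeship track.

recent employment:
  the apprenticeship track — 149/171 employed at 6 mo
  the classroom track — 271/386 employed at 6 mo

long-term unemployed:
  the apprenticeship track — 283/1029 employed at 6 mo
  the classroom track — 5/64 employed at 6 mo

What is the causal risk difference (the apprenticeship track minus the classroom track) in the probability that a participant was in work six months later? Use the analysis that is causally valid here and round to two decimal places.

The prior employment history-specific comparison favours the apprenticeship track throughout, but the pooled figures favour the classroom track. The question is whether to condition on prior employment history.
The imbalance in prior employment history arose from how participants were allocated, not from anything the programme did; and prior employment history independently affects the outcome. The pooled gap is confounded — condition on prior employment history.
Adjusting over the population distribution of prior employment history: 0.338·(0.871−0.702) + 0.662·(0.275−0.078) = +0.188.

+0.19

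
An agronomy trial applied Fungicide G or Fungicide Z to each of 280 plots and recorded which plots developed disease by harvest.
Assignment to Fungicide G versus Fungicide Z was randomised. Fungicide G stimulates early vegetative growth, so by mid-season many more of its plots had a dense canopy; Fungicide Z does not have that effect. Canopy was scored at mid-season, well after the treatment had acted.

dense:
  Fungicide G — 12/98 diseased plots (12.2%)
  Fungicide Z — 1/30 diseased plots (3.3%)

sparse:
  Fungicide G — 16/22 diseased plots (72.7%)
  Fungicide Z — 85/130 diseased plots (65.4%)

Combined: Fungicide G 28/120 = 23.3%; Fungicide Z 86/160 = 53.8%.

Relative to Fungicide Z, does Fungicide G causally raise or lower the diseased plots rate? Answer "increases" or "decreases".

Mid-season canopy here is a post-treatment variable shaped by the fungicide; conditioning on it would introduce bias rather than remove it. The overall comparison is the causal one.
Pooled: Fungicide G 23.3% vs Fungicide Z 53.8%; Fungicide G is lower overall.

decreases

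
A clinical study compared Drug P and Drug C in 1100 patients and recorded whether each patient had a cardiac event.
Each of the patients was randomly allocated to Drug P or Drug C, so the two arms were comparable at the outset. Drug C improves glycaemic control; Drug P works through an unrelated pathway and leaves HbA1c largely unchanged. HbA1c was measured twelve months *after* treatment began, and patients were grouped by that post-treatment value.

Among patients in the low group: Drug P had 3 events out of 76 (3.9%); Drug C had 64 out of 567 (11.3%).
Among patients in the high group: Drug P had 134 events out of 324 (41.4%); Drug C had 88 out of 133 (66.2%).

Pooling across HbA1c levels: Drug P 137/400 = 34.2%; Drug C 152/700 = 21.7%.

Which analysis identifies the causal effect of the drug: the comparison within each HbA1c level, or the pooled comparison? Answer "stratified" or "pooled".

pooled

The distribution of HbA1c is itself part of what the drug does — it is an intermediate outcome. Holding it fixed would remove that part of the effect; the total effect is the pooled difference.
Pooled: Drug P 34.2% vs Drug C 21.7%; Drug C is lower overall.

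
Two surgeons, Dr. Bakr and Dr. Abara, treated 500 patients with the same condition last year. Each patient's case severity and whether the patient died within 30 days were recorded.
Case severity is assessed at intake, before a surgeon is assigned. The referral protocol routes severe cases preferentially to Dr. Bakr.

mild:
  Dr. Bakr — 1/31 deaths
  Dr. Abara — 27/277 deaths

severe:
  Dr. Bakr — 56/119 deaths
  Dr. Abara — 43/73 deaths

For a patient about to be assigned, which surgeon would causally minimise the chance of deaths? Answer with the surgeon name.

Here case severity is a common cause — it drives both which surgeon a case falls under and the outcome. The crude comparison mixes populations; the stratum-specific rates are the causally relevant ones.
Within each level — mild: 3.2% vs 9.7%; severe: 47.1% vs 58.9% — Dr. Bakr is lower every time.

Dr. Bakr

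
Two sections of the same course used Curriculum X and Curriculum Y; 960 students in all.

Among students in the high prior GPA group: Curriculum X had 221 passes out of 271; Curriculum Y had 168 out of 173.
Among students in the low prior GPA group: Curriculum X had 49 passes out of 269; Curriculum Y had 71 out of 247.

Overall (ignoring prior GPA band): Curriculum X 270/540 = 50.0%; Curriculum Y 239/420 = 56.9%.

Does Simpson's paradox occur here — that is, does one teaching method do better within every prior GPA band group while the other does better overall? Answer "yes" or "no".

no

Within each prior GPA band level (high prior GPA 81.5% vs 97.1%; low prior GPA 18.2% vs 28.7%), Curriculum Y has the higher rate every time. Pooled: 50.0% vs 56.9% — Curriculum Y has the higher rate overall. They agree.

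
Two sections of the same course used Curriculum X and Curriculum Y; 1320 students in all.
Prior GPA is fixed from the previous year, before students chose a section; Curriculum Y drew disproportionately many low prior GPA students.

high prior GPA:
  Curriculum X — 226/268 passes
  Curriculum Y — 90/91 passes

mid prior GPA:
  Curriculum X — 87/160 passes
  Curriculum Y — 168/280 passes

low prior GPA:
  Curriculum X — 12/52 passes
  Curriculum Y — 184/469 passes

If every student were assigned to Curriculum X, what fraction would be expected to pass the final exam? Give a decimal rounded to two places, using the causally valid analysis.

Prior GPA band differs across teaching methods for reasons unrelated to any effect of the teaching method itself, and it separately predicts the outcome — a classic confounder. We must compare within prior GPA band levels.
Standardising Curriculum X to the population prior GPA band mix: 0.272·226/268 + 0.333·87/160 + 0.395·12/52 = 0.502.

0.50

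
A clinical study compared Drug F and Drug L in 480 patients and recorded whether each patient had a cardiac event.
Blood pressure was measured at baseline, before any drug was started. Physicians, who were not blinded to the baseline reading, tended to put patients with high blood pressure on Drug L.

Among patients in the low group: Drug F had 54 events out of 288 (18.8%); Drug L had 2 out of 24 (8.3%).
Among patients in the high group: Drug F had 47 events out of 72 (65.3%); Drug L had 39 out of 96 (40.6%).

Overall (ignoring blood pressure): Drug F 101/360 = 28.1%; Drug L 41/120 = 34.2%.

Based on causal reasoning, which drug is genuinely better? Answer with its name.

Drug L

Within every blood pressure level Drug L has the lower rate, yet pooled Drug F does — Simpson's reversal.
The imbalance in blood pressure arose from how patients were allocated, not from anything the drug did; and blood pressure independently affects the outcome. The pooled gap is confounded — condition on blood pressure.
Within each level — low: 18.8% vs 8.3%; high: 65.3% vs 40.6% — Drug L is lower every time.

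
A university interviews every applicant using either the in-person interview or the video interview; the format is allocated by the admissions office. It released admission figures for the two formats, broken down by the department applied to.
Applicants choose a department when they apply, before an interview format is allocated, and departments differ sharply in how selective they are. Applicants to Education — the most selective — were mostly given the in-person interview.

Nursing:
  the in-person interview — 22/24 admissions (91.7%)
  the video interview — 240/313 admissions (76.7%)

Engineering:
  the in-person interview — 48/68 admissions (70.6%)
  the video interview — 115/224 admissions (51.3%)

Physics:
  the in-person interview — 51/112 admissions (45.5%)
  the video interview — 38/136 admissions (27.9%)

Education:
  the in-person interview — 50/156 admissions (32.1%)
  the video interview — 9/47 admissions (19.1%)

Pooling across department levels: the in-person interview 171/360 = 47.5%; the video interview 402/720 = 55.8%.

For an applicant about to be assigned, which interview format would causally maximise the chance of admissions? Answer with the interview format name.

Department satisfies the back-door criterion: it is not a descendant of the interview format, and it blocks the spurious path from interview format to outcome. Adjusting for it (i.e., using the within-department rates) gives the causal effect.
Within each level — Nursing: 91.7% vs 76.7%; Engineering: 70.6% vs 51.3%; Physics: 45.5% vs 27.9%; Education: 32.1% vs 19.1% — the in-person interview is higher every time.

the in-person interview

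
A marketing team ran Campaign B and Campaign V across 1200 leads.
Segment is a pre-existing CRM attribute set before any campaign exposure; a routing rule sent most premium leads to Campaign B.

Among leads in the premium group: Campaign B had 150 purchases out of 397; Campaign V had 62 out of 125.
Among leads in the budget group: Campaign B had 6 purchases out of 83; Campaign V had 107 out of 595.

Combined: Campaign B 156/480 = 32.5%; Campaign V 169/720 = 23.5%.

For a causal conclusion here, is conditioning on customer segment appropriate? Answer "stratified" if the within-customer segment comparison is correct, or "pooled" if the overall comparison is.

Within every customer segment level Campaign V has the higher rate, yet pooled Campaign B does — Simpson's reversal.
The imbalance in customer segment arose from how leads were allocated, not from anything the campaign did; and customer segment independently affects the outcome. The pooled gap is confounded — condition on customer segment.
Within each level — premium: 37.8% vs 49.6%; budget: 7.2% vs 18.0% — Campaign V is higher every time.

stratified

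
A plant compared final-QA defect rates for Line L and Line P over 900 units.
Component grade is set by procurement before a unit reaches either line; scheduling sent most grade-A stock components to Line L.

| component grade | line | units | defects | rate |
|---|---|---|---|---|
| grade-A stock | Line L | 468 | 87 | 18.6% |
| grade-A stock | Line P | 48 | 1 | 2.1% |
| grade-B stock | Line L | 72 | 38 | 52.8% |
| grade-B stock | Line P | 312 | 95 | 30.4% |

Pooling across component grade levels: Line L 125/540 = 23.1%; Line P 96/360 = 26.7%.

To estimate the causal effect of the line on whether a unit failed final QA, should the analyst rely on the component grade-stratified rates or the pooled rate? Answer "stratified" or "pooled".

stratified

Nothing the line does changes component grade; the imbalance is an allocation artefact. With component grade also predicting the outcome, the pooled figure is confounded, and the within-stratum comparison is the causal one.
Within each level — grade-A stock: 18.6% vs 2.1%; grade-B stock: 52.8% vs 30.4% — Line P is lower every time.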